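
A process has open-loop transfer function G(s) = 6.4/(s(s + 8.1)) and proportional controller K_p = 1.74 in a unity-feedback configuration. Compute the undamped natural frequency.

1 + K_p·G(s) = 0 gives s² + 8.1s + 11.14 = 0.
So ω_n² = 11.14 ⇒ ω_n = 3.337 rad/s, and ζ = 8.1/(2ω_n) = 1.21.

ω_n = 3.34 rad/s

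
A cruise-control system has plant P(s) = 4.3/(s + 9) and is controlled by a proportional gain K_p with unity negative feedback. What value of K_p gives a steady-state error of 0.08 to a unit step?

Steady-state error for a unit step on this type-0 loop is 1/(1 + K_p·P(0)).
P(0) = 0.4778. Require 1/(1 + K_p·0.4778) = 0.08, so 1 + 0.4778·K_p = 12.5.
K_p = (12.5 − 1)/0.4778 = 24.1.

K_p = 24.1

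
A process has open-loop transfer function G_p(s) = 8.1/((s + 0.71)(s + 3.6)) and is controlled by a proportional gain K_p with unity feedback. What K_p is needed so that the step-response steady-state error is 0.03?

The loop is type 0, so e_ss(step) = 1/(1 + K_pos) with K_pos = K_p·G_p(0).
G_p(0) = 3.169. Require 1/(1 + K_p·3.169) = 0.03, so 1 + 3.169·K_p = 33.33.
K_p = (33.33 − 1)/3.169 = 10.2.

K_p = 10.2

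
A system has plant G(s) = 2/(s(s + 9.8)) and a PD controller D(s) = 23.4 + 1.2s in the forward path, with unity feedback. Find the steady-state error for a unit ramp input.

0.209

The loop has one pole at the origin (type 1). Velocity error constant K_v = lim_{s→0} s·D(s)G(s) = 23.4·2/9.8 = 4.776.
Steady-state error to a unit ramp: e_ss = 1/K_v = 0.209.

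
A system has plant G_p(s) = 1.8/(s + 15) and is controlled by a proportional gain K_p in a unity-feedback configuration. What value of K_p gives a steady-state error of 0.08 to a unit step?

Steady-state error for a unit step on this type-0 loop is 1/(1 + K_p·G_p(0)).
G_p(0) = 0.12. Require 1/(1 + K_p·0.12) = 0.08, so 1 + 0.12·K_p = 12.5.
K_p = (12.5 − 1)/0.12 = 95.8.

K_p = 95.8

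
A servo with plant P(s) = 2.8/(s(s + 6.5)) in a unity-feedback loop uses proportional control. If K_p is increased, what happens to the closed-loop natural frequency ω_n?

ω_n = √(2.8·K_p), which grows with K_p.

increase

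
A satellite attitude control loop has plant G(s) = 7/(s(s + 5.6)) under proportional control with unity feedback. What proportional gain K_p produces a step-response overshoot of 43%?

From %OS = 100·exp(−πζ/√(1−ζ²)) = 43%, ζ = −ln(0.43)/√(π²+ln²(0.43)) = 0.2594.
Characteristic equation s² + 5.6s + 7K_p = 0 gives ζ = 5.6/(2√(7K_p)).
Setting ζ = 0.2594: √(7K_p) = 5.6/(2·0.2594) = 10.79, so K_p = 116.5/7 = 16.6.

K_p = 16.6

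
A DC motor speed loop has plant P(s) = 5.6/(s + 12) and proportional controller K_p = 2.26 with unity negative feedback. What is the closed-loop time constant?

τ = 0.0406 s

Closed-loop transfer function: T(s) = K_p·P(s)/(1 + K_p·P(s)) = 12.66/(s + 12 + 12.66) = 12.66/(s + 24.66).
Time constant τ = 1/24.66 = 0.0406 s.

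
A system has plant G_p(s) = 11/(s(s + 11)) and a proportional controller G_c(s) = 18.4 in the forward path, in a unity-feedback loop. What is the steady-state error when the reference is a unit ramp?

0.0543

The loop has one pole at the origin (type 1). Velocity error constant K_v = lim_{s→0} s·G_c(s)G_p(s) = 18.4·11/11 = 18.4.
Steady-state error to a unit ramp: e_ss = 1/K_v = 0.0543.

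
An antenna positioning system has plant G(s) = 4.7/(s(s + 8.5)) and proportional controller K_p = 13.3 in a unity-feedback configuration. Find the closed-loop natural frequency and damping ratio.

ω_n = 7.91 rad/s, ζ = 0.538

With unity feedback the closed-loop characteristic equation is s² + 8.5s + 13.3·4.7 = s² + 8.5s + 62.51 = 0.
Matching s² + 2ζω_n s + ω_n²: ω_n = √62.51 = 7.906 rad/s and 2ζω_n = 8.5, so ζ = 8.5/(2·7.906) = 0.538.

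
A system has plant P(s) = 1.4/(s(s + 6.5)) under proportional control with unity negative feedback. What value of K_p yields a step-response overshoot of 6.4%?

From %OS = 100·exp(−πζ/√(1−ζ²)) = 6.4%, ζ = −ln(0.064)/√(π²+ln²(0.064)) = 0.6585.
Characteristic equation s² + 6.5s + 1.4K_p = 0 gives ζ = 6.5/(2√(1.4K_p)).
Setting ζ = 0.6585: √(1.4K_p) = 6.5/(2·0.6585) = 4.935, so K_p = 24.36/1.4 = 17.4.

K_p = 17.4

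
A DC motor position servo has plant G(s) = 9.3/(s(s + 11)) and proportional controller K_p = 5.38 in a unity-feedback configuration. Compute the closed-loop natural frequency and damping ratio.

ω_n = 7.07 rad/s, ζ = 0.778

1 + K_p·G(s) = 0 gives s² + 11s + 50.03 = 0.
So ω_n² = 50.03 ⇒ ω_n = 7.073 rad/s, and ζ = 11/(2ω_n) = 0.778.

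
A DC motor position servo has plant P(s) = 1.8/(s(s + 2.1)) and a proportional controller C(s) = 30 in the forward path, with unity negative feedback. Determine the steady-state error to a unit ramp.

0.0389

The loop has one pole at the origin (type 1). Velocity error constant K_v = lim_{s→0} s·C(s)P(s) = 30·1.8/2.1 = 25.71.
Steady-state error to a unit ramp: e_ss = 1/K_v = 0.0389.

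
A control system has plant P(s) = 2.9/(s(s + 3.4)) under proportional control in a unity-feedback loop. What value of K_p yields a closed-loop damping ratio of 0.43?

K_p = 5.39

Closed-loop characteristic equation: s² + 3.4s + K_p·2.9 = 0.
So ω_n = √(2.9K_p) and 2ζω_n = 3.4, giving ζ = 3.4/(2√(2.9K_p)).
Setting ζ = 0.43: √(2.9K_p) = 3.4/(2·0.43) = 3.953, so K_p = 15.63/2.9 = 5.39.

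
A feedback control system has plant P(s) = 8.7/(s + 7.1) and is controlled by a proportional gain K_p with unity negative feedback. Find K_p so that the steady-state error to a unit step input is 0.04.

Steady-state error for a unit step on this type-0 loop is 1/(1 + K_p·P(0)).
P(0) = 1.225. Require 1/(1 + K_p·1.225) = 0.04, so 1 + 1.225·K_p = 25.
K_p = (25 − 1)/1.225 = 19.6.

K_p = 19.6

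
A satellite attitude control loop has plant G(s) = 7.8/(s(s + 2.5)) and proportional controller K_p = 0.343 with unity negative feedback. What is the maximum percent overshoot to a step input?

From 1 + K_pG(s) = 0: s² + 2.5s + 2.675 = 0 ⇒ ω_n = 1.636, ζ = 0.7642.
%OS = 100·exp(−πζ/√(1−ζ²)) = 100·exp(−π·0.7642/√0.416) = 2.42%.

2.42%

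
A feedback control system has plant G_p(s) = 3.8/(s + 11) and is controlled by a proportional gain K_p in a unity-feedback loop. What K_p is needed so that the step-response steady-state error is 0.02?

K_p = 142

The loop is type 0, so e_ss(step) = 1/(1 + K_pos) with K_pos = K_p·G_p(0).
G_p(0) = 0.3455. Require 1/(1 + K_p·0.3455) = 0.02, so 1 + 0.3455·K_p = 50.
K_p = (50 − 1)/0.3455 = 142.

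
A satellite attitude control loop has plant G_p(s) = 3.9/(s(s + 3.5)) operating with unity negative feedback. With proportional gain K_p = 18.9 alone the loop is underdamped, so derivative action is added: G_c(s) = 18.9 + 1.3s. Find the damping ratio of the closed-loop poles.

ζ = 0.499

Forward path: (18.9 + 1.3s)·3.9/(s(s+3.5)). The closed-loop characteristic equation is s² + (3.5 + 3.9·1.3)s + 3.9·18.9 = 0.
That is s² + 8.57s + 73.71 = 0, so ω_n = 8.585 rad/s and ζ = 8.57/(2·8.585) = 0.4991.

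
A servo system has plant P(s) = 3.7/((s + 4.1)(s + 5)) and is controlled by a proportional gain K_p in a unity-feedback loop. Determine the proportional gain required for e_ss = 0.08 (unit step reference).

K_p = 63.7

The loop is type 0, so e_ss(step) = 1/(1 + K_pos) with K_pos = K_p·P(0).
P(0) = 0.1805. Require 1/(1 + K_p·0.1805) = 0.08, so 1 + 0.1805·K_p = 12.5.
K_p = (12.5 − 1)/0.1805 = 63.7.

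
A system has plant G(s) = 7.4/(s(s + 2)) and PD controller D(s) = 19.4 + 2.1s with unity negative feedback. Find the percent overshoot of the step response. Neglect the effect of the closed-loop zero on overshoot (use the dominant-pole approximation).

Forward path: (19.4 + 2.1s)·7.4/(s(s+2)). The closed-loop characteristic equation is s² + (2 + 7.4·2.1)s + 7.4·19.4 = 0.
That is s² + 17.54s + 143.6 = 0, so ω_n = 11.98 rad/s and ζ = 17.54/(2·11.98) = 0.732.
%OS = 100·exp(−πζ/√(1−ζ²)) = 3.42%.

3.42%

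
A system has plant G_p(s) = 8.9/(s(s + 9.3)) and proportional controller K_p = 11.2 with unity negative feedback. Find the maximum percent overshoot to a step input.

Closed-loop characteristic equation: s² + 9.3s + 99.68 = 0, so ω_n = 9.984 rad/s and ζ = 9.3/(2·9.984) = 0.4657.
%OS = 100·exp(−πζ/√(1−ζ²)) = 100·exp(−π·0.4657/√0.7831) = 19.1%.

19.1%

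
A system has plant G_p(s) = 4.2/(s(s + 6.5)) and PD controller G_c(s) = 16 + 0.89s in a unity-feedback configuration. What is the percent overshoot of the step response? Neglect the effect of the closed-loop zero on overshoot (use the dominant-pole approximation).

Forward path: (16 + 0.89s)·4.2/(s(s+6.5)). The closed-loop characteristic equation is s² + (6.5 + 4.2·0.89)s + 4.2·16 = 0.
That is s² + 10.24s + 67.2 = 0, so ω_n = 8.198 rad/s and ζ = 10.24/(2·8.198) = 0.6245.
%OS = 100·exp(−πζ/√(1−ζ²)) = 8.11%.

8.11%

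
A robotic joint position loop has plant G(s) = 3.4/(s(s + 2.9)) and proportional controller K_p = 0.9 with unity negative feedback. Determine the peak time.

The closed-loop denominator s² + 2.9s + 3.06 gives ω_n = √3.06 = 1.749 and ζ = 2.9/(2ω_n) = 0.8289.
Damped frequency ω_d = ω_n√(1−ζ²) = 0.9785 rad/s, so peak time T_p = π/ω_d = 3.21 s.

T_p = 3.21 s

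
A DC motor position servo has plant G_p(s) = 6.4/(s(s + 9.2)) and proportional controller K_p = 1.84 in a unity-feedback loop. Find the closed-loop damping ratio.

ζ = 1.34

1 + K_p·G_p(s) = 0 gives s² + 9.2s + 11.78 = 0.
Matching s² + 2ζω_n s + ω_n²: ω_n = √11.78 = 3.432 rad/s and 2ζω_n = 9.2, so ζ = 9.2/(2·3.432) = 1.34.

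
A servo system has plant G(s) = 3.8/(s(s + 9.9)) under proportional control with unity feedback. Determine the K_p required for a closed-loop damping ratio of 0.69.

K_p = 13.5

Closed-loop characteristic equation: s² + 9.9s + K_p·3.8 = 0.
So ω_n = √(3.8K_p) and 2ζω_n = 9.9, giving ζ = 9.9/(2√(3.8K_p)).
Setting ζ = 0.69: √(3.8K_p) = 9.9/(2·0.69) = 7.174, so K_p = 51.47/3.8 = 13.5.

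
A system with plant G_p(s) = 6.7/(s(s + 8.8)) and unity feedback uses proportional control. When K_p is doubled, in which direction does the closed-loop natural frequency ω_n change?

ω_n = √(6.7·K_p), which grows with K_p.

increase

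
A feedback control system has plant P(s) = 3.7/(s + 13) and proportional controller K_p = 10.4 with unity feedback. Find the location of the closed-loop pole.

Closed-loop transfer function: T(s) = K_p·P(s)/(1 + K_p·P(s)) = 38.48/(s + 13 + 38.48) = 38.48/(s + 51.48).
The closed-loop pole is at s = −51.48.

s = -51.48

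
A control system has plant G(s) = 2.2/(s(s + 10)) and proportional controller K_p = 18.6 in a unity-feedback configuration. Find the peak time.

From 1 + K_pG(s) = 0: s² + 10s + 40.92 = 0 ⇒ ω_n = 6.397, ζ = 0.7816.
Damped frequency ω_d = ω_n√(1−ζ²) = 3.99 rad/s, so peak time T_p = π/ω_d = 0.787 s.

T_p = 0.787 s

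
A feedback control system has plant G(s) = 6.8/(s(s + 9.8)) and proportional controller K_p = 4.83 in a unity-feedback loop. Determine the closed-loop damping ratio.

1 + K_p·G(s) = 0 gives s² + 9.8s + 32.84 = 0.
Matching s² + 2ζω_n s + ω_n²: ω_n = √32.84 = 5.731 rad/s and 2ζω_n = 9.8, so ζ = 9.8/(2·5.731) = 0.855.

ζ = 0.855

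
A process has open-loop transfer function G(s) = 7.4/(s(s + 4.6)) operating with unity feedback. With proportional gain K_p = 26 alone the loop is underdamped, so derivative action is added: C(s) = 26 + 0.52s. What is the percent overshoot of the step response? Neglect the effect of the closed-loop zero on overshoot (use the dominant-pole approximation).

Forward path: (26 + 0.52s)·7.4/(s(s+4.6)). The closed-loop characteristic equation is s² + (4.6 + 7.4·0.52)s + 7.4·26 = 0.
That is s² + 8.448s + 192.4 = 0, so ω_n = 13.87 rad/s and ζ = 8.448/(2·13.87) = 0.3045.
%OS = 100·exp(−πζ/√(1−ζ²)) = 36.6%.

36.6%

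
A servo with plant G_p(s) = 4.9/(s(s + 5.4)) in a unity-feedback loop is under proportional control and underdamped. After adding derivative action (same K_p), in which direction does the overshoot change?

decrease

The derivative term adds K·K_d to the s-coefficient of the characteristic equation, raising 2ζω_n while ω_n is unchanged; ζ increases, so overshoot decreases.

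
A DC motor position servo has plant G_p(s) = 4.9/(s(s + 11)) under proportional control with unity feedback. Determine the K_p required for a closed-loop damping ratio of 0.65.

K_p = 14.6

Closed-loop characteristic equation: s² + 11s + K_p·4.9 = 0.
So ω_n = √(4.9K_p) and 2ζω_n = 11, giving ζ = 11/(2√(4.9K_p)).
Setting ζ = 0.65: √(4.9K_p) = 11/(2·0.65) = 8.462, so K_p = 71.6/4.9 = 14.6.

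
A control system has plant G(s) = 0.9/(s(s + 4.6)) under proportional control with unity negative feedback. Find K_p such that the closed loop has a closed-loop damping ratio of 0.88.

K_p = 7.59

Closed-loop characteristic equation: s² + 4.6s + K_p·0.9 = 0.
So ω_n = √(0.9K_p) and 2ζω_n = 4.6, giving ζ = 4.6/(2√(0.9K_p)).
Setting ζ = 0.88: √(0.9K_p) = 4.6/(2·0.88) = 2.614, so K_p = 6.831/0.9 = 7.59.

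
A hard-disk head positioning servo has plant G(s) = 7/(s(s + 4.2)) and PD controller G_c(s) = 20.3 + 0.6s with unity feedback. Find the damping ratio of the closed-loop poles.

Forward path: (20.3 + 0.6s)·7/(s(s+4.2)). The closed-loop characteristic equation is s² + (4.2 + 7·0.6)s + 7·20.3 = 0.
That is s² + 8.4s + 142.1 = 0, so ω_n = 11.92 rad/s and ζ = 8.4/(2·11.92) = 0.3523.

ζ = 0.352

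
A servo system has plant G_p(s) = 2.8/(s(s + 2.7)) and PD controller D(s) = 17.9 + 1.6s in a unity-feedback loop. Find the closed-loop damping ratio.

ζ = 0.507

Forward path: (17.9 + 1.6s)·2.8/(s(s+2.7)). The closed-loop characteristic equation is s² + (2.7 + 2.8·1.6)s + 2.8·17.9 = 0.
That is s² + 7.18s + 50.12 = 0, so ω_n = 7.08 rad/s and ζ = 7.18/(2·7.08) = 0.5071.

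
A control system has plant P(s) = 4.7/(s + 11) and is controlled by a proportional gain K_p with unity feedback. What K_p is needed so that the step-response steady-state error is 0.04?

K_p = 56.2

The loop is type 0, so e_ss(step) = 1/(1 + K_pos) with K_pos = K_p·P(0).
P(0) = 0.4273. Require 1/(1 + K_p·0.4273) = 0.04, so 1 + 0.4273·K_p = 25.
K_p = (25 − 1)/0.4273 = 56.2.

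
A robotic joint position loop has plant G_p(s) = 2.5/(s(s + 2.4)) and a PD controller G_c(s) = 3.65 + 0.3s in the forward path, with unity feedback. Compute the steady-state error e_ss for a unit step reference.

0

The open loop G_c(s)G_p(s) has a pole at the origin (type 1), so the static position error constant is infinite and e_ss = 1/(1+∞) = 0.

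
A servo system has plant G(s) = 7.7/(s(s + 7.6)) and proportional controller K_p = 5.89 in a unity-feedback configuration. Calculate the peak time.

From 1 + K_pG(s) = 0: s² + 7.6s + 45.35 = 0 ⇒ ω_n = 6.734, ζ = 0.5643.
Damped frequency ω_d = ω_n√(1−ζ²) = 5.56 rad/s, so peak time T_p = π/ω_d = 0.565 s.

T_p = 0.565 s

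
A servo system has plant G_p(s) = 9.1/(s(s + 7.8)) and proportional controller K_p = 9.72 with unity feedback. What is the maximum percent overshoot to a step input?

The closed-loop denominator s² + 7.8s + 88.45 gives ω_n = √88.45 = 9.405 and ζ = 7.8/(2ω_n) = 0.4147.
%OS = 100·exp(−πζ/√(1−ζ²)) = 100·exp(−π·0.4147/√0.828) = 23.9%.

23.9%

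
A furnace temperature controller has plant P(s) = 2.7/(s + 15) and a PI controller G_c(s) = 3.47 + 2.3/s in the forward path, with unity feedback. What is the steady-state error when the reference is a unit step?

0

The open loop G_c(s)P(s) has a pole at the origin (type 1), so the static position error constant is infinite and e_ss = 1/(1+∞) = 0.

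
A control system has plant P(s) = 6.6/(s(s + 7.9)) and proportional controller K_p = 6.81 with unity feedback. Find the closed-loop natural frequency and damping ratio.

With unity feedback the closed-loop characteristic equation is s² + 7.9s + 6.81·6.6 = s² + 7.9s + 44.95 = 0.
Matching s² + 2ζω_n s + ω_n²: ω_n = √44.95 = 6.704 rad/s and 2ζω_n = 7.9, so ζ = 7.9/(2·6.704) = 0.589.

ω_n = 6.7 rad/s, ζ = 0.589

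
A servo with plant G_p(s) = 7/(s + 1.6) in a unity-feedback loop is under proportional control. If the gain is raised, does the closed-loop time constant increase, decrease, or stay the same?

Closed-loop pole is at s = −(1.6+K_p·7); larger K_p moves it further left, so τ = 1/(1.6+K_p·7) decreases.

decrease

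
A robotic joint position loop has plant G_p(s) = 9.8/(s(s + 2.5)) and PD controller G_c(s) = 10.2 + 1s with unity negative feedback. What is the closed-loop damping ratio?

ζ = 0.615

Forward path: (10.2 + 1s)·9.8/(s(s+2.5)). The closed-loop characteristic equation is s² + (2.5 + 9.8·1)s + 9.8·10.2 = 0.
That is s² + 12.3s + 99.96 = 0, so ω_n = 9.998 rad/s and ζ = 12.3/(2·9.998) = 0.6151.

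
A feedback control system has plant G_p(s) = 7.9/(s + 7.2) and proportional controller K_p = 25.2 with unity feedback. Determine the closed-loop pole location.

s = -206.3

Closed-loop transfer function: T(s) = K_p·G_p(s)/(1 + K_p·G_p(s)) = 199.1/(s + 7.2 + 199.1) = 199.1/(s + 206.3).
The closed-loop pole is at s = −206.3.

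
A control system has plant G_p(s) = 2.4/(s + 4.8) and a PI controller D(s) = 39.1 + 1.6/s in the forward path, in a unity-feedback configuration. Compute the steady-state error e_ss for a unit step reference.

0

The open loop D(s)G_p(s) has a pole at the origin (type 1), so the static position error constant is infinite and e_ss = 1/(1+∞) = 0.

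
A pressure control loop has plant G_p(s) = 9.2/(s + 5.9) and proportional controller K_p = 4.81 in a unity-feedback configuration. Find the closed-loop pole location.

Closed-loop transfer function: T(s) = K_p·G_p(s)/(1 + K_p·G_p(s)) = 44.25/(s + 5.9 + 44.25) = 44.25/(s + 50.15).
The closed-loop pole is at s = −50.15.

s = -50.15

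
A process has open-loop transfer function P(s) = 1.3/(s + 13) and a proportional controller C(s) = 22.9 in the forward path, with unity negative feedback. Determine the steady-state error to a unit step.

0.304

The loop is type 0. Static position error constant K_pos = C(0)·P(0) = 22.9·0.1 = 2.29.
Steady-state error to a unit step: e_ss = 1/(1+K_pos) = 1/3.29 = 0.304.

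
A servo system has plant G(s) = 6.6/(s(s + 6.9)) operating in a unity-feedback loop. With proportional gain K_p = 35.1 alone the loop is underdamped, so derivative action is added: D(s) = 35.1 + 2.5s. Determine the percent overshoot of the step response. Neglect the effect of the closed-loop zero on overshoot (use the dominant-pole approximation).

Forward path: (35.1 + 2.5s)·6.6/(s(s+6.9)). The closed-loop characteristic equation is s² + (6.9 + 6.6·2.5)s + 6.6·35.1 = 0.
That is s² + 23.4s + 231.7 = 0, so ω_n = 15.22 rad/s and ζ = 23.4/(2·15.22) = 0.7687.
%OS = 100·exp(−πζ/√(1−ζ²)) = 2.29%.

2.29%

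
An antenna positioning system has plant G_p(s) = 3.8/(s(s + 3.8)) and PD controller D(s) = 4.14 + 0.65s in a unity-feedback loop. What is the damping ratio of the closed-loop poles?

Forward path: (4.14 + 0.65s)·3.8/(s(s+3.8)). The closed-loop characteristic equation is s² + (3.8 + 3.8·0.65)s + 3.8·4.14 = 0.
That is s² + 6.27s + 15.73 = 0, so ω_n = 3.966 rad/s and ζ = 6.27/(2·3.966) = 0.7904.

ζ = 0.79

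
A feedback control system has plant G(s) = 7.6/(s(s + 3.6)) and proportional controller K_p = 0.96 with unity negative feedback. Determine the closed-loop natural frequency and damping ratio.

With unity feedback the closed-loop characteristic equation is s² + 3.6s + 0.96·7.6 = s² + 3.6s + 7.296 = 0.
So ω_n² = 7.296 ⇒ ω_n = 2.701 rad/s, and ζ = 3.6/(2ω_n) = 0.666.

ω_n = 2.7 rad/s, ζ = 0.666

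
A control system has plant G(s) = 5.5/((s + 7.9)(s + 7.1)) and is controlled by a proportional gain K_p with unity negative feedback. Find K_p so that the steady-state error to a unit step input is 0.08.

For a type-0 loop with proportional control, e_ss = 1/(1 + K_p·G(0)).
G(0) = 0.09806. Require 1/(1 + K_p·0.09806) = 0.08, so 1 + 0.09806·K_p = 12.5.
K_p = (12.5 − 1)/0.09806 = 117.

K_p = 117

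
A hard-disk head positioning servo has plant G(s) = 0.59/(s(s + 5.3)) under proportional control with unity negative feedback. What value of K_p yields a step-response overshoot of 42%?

K_p = 168

From %OS = 100·exp(−πζ/√(1−ζ²)) = 42%, ζ = −ln(0.42)/√(π²+ln²(0.42)) = 0.2662.
Characteristic equation s² + 5.3s + 0.59K_p = 0 gives ζ = 5.3/(2√(0.59K_p)).
Setting ζ = 0.2662: √(0.59K_p) = 5.3/(2·0.2662) = 9.956, so K_p = 99.12/0.59 = 168.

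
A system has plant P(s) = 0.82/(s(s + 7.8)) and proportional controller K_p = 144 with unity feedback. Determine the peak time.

Closed-loop characteristic equation: s² + 7.8s + 118.1 = 0, so ω_n = 10.87 rad/s and ζ = 7.8/(2·10.87) = 0.3589.
Damped frequency ω_d = ω_n√(1−ζ²) = 10.14 rad/s, so peak time T_p = π/ω_d = 0.31 s.

T_p = 0.31 s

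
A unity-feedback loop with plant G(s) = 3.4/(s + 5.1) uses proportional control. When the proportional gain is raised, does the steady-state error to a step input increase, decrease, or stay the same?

e_ss = 1/(1 + K_p·G(0)); a larger K_p raises the denominator, so e_ss decreases.

decrease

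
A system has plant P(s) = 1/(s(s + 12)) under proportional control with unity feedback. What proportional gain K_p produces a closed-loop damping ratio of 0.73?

K_p = 67.6

Closed-loop characteristic equation: s² + 12s + K_p·1 = 0.
So ω_n = √(1K_p) and 2ζω_n = 12, giving ζ = 12/(2√(1K_p)).
Setting ζ = 0.73: √(1K_p) = 12/(2·0.73) = 8.219, so K_p = 67.55/1 = 67.6.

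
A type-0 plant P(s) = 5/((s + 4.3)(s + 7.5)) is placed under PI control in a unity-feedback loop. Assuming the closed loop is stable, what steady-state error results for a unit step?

0

The PI controller's integrator makes the forward path type 1, so e_ss to a step is zero.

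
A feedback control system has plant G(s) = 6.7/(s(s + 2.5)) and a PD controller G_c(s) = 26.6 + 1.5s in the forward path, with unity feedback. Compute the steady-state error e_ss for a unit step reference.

The open loop G_c(s)G(s) has a pole at the origin (type 1), so the static position error constant is infinite and e_ss = 1/(1+∞) = 0.

0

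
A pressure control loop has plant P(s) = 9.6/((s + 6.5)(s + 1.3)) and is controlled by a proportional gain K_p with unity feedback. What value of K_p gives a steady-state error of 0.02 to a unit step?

Steady-state error for a unit step on this type-0 loop is 1/(1 + K_p·P(0)).
P(0) = 1.136. Require 1/(1 + K_p·1.136) = 0.02, so 1 + 1.136·K_p = 50.
K_p = (50 − 1)/1.136 = 43.1.

K_p = 43.1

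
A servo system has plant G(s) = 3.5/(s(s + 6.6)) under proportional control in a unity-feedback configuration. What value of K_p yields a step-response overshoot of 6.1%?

K_p = 7.04

From %OS = 100·exp(−πζ/√(1−ζ²)) = 6.1%, ζ = −ln(0.061)/√(π²+ln²(0.061)) = 0.6649.
Characteristic equation s² + 6.6s + 3.5K_p = 0 gives ζ = 6.6/(2√(3.5K_p)).
Setting ζ = 0.6649: √(3.5K_p) = 6.6/(2·0.6649) = 4.963, so K_p = 24.63/3.5 = 7.04.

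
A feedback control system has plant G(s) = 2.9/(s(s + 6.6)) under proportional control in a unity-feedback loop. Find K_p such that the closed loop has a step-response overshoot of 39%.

From %OS = 100·exp(−πζ/√(1−ζ²)) = 39%, ζ = −ln(0.39)/√(π²+ln²(0.39)) = 0.2871.
Characteristic equation s² + 6.6s + 2.9K_p = 0 gives ζ = 6.6/(2√(2.9K_p)).
Setting ζ = 0.2871: √(2.9K_p) = 6.6/(2·0.2871) = 11.49, so K_p = 132.1/2.9 = 45.6.

K_p = 45.6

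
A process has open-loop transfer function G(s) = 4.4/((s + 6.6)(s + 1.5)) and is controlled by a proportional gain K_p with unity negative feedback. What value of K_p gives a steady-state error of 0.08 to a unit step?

Steady-state error for a unit step on this type-0 loop is 1/(1 + K_p·G(0)).
G(0) = 0.4444. Require 1/(1 + K_p·0.4444) = 0.08, so 1 + 0.4444·K_p = 12.5.
K_p = (12.5 − 1)/0.4444 = 25.9.

K_p = 25.9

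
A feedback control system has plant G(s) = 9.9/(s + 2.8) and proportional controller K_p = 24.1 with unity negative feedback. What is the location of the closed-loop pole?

Closed-loop transfer function: T(s) = K_p·G(s)/(1 + K_p·G(s)) = 238.6/(s + 2.8 + 238.6) = 238.6/(s + 241.4).
The closed-loop pole is at s = −241.4.

s = -241.4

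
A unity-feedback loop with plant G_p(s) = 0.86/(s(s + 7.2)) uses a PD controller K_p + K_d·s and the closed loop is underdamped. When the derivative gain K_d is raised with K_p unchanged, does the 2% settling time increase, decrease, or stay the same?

Characteristic equation s² + (7.2 + 0.86K_d)s + 0.86K_p = 0: raising K_d increases ζω_n = (7.2+0.86K_d)/2 while the loop stays underdamped, so T_s ≈ 4/(ζω_n) decreases.

decrease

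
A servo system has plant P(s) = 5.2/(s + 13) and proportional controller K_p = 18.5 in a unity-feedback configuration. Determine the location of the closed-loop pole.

Closed-loop transfer function: T(s) = K_p·P(s)/(1 + K_p·P(s)) = 96.2/(s + 13 + 96.2) = 96.2/(s + 109.2).
The closed-loop pole is at s = −109.2.

s = -109.2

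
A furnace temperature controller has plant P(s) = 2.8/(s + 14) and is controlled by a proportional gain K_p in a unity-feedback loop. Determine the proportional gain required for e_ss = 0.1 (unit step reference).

K_p = 45

For a type-0 loop with proportional control, e_ss = 1/(1 + K_p·P(0)).
P(0) = 0.2. Require 1/(1 + K_p·0.2) = 0.1, so 1 + 0.2·K_p = 10.
K_p = (10 − 1)/0.2 = 45.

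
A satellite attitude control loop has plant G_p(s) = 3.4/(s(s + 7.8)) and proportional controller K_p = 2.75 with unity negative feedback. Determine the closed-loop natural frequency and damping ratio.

With unity feedback the closed-loop characteristic equation is s² + 7.8s + 2.75·3.4 = s² + 7.8s + 9.35 = 0.
Matching s² + 2ζω_n s + ω_n²: ω_n = √9.35 = 3.058 rad/s and 2ζω_n = 7.8, so ζ = 7.8/(2·3.058) = 1.28.

ω_n = 3.06 rad/s, ζ = 1.28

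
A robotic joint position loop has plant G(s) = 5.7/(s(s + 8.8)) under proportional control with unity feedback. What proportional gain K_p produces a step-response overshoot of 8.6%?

K_p = 8.97

From %OS = 100·exp(−πζ/√(1−ζ²)) = 8.6%, ζ = −ln(0.086)/√(π²+ln²(0.086)) = 0.6155.
Characteristic equation s² + 8.8s + 5.7K_p = 0 gives ζ = 8.8/(2√(5.7K_p)).
Setting ζ = 0.6155: √(5.7K_p) = 8.8/(2·0.6155) = 7.149, so K_p = 51.1/5.7 = 8.97.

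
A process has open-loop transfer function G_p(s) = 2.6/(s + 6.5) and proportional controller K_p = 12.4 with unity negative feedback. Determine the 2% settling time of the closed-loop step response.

Closed-loop transfer function: T(s) = K_p·G_p(s)/(1 + K_p·G_p(s)) = 32.24/(s + 6.5 + 32.24) = 32.24/(s + 38.74).
Time constant τ = 1/38.74 = 0.02581 s, so the 2% settling time is about 4τ = 0.103 s.

T_s ≈ 0.103 s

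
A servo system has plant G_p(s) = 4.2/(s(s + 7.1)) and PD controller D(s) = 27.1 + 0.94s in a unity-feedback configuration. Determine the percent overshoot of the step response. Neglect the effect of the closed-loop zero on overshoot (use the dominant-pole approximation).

14.9%

Forward path: (27.1 + 0.94s)·4.2/(s(s+7.1)). The closed-loop characteristic equation is s² + (7.1 + 4.2·0.94)s + 4.2·27.1 = 0.
That is s² + 11.05s + 113.8 = 0, so ω_n = 10.67 rad/s and ζ = 11.05/(2·10.67) = 0.5178.
%OS = 100·exp(−πζ/√(1−ζ²)) = 14.9%.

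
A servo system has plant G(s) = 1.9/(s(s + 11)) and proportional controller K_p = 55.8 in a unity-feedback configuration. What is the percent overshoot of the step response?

13.7%

From 1 + K_pG(s) = 0: s² + 11s + 106 = 0 ⇒ ω_n = 10.3, ζ = 0.5342.
%OS = 100·exp(−πζ/√(1−ζ²)) = 100·exp(−π·0.5342/√0.7147) = 13.7%.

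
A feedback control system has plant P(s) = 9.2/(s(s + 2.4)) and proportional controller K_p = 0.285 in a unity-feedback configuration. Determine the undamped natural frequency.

ω_n = 1.62 rad/s

1 + K_p·P(s) = 0 gives s² + 2.4s + 2.622 = 0.
Matching s² + 2ζω_n s + ω_n²: ω_n = √2.622 = 1.619 rad/s and 2ζω_n = 2.4, so ζ = 2.4/(2·1.619) = 0.741.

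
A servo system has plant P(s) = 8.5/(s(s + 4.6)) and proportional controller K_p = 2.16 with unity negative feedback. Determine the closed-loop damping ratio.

ζ = 0.537

1 + K_p·P(s) = 0 gives s² + 4.6s + 18.36 = 0.
So ω_n² = 18.36 ⇒ ω_n = 4.285 rad/s, and ζ = 4.6/(2ω_n) = 0.537.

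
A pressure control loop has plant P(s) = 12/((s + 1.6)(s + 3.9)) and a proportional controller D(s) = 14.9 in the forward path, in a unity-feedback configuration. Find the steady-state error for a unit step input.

The loop is type 0. Static position error constant K_pos = D(0)·P(0) = 14.9·1.923 = 28.65.
Steady-state error to a unit step: e_ss = 1/(1+K_pos) = 1/29.65 = 0.0337.

0.0337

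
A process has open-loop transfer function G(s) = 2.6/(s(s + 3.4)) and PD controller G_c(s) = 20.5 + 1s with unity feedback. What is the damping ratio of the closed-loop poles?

Forward path: (20.5 + 1s)·2.6/(s(s+3.4)). The closed-loop characteristic equation is s² + (3.4 + 2.6·1)s + 2.6·20.5 = 0.
That is s² + 6s + 53.3 = 0, so ω_n = 7.301 rad/s and ζ = 6/(2·7.301) = 0.4109.

ζ = 0.411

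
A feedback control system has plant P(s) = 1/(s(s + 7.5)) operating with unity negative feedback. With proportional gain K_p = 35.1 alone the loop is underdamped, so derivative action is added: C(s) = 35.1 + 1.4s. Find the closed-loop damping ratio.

Forward path: (35.1 + 1.4s)·1/(s(s+7.5)). The closed-loop characteristic equation is s² + (7.5 + 1·1.4)s + 1·35.1 = 0.
That is s² + 8.9s + 35.1 = 0, so ω_n = 5.925 rad/s and ζ = 8.9/(2·5.925) = 0.7511.

ζ = 0.751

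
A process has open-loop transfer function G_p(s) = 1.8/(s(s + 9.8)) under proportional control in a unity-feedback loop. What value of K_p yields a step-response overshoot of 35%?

K_p = 133

From %OS = 100·exp(−πζ/√(1−ζ²)) = 35%, ζ = −ln(0.35)/√(π²+ln²(0.35)) = 0.3169.
Characteristic equation s² + 9.8s + 1.8K_p = 0 gives ζ = 9.8/(2√(1.8K_p)).
Setting ζ = 0.3169: √(1.8K_p) = 9.8/(2·0.3169) = 15.46, so K_p = 239/1.8 = 133.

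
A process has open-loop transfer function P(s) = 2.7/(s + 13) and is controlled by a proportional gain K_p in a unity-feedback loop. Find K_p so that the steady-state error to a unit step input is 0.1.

Steady-state error for a unit step on this type-0 loop is 1/(1 + K_p·P(0)).
P(0) = 0.2077. Require 1/(1 + K_p·0.2077) = 0.1, so 1 + 0.2077·K_p = 10.
K_p = (10 − 1)/0.2077 = 43.3.

K_p = 43.3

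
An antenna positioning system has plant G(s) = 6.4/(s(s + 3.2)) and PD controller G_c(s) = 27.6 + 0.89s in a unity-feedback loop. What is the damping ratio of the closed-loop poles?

ζ = 0.335

Forward path: (27.6 + 0.89s)·6.4/(s(s+3.2)). The closed-loop characteristic equation is s² + (3.2 + 6.4·0.89)s + 6.4·27.6 = 0.
That is s² + 8.896s + 176.6 = 0, so ω_n = 13.29 rad/s and ζ = 8.896/(2·13.29) = 0.3347.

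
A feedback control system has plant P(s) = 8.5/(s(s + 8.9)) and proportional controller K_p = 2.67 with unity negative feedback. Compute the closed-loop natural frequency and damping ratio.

ω_n = 4.76 rad/s, ζ = 0.934

The closed-loop denominator is s(s+8.9) + 2.67·8.5 = s² + 8.9s + 22.7.
So ω_n² = 22.7 ⇒ ω_n = 4.764 rad/s, and ζ = 8.9/(2ω_n) = 0.934.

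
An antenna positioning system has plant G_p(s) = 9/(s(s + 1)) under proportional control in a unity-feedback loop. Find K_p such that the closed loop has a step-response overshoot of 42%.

K_p = 0.392

From %OS = 100·exp(−πζ/√(1−ζ²)) = 42%, ζ = −ln(0.42)/√(π²+ln²(0.42)) = 0.2662.
Characteristic equation s² + 1s + 9K_p = 0 gives ζ = 1/(2√(9K_p)).
Setting ζ = 0.2662: √(9K_p) = 1/(2·0.2662) = 1.878, so K_p = 3.529/9 = 0.392.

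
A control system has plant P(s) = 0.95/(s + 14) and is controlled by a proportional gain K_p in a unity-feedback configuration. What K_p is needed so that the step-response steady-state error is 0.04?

K_p = 354

The loop is type 0, so e_ss(step) = 1/(1 + K_pos) with K_pos = K_p·P(0).
P(0) = 0.06786. Require 1/(1 + K_p·0.06786) = 0.04, so 1 + 0.06786·K_p = 25.
K_p = (25 − 1)/0.06786 = 354.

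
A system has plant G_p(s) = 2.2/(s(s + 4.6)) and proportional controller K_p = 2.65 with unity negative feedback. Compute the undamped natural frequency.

ω_n = 2.41 rad/s

The closed-loop denominator is s(s+4.6) + 2.65·2.2 = s² + 4.6s + 5.83.
So ω_n² = 5.83 ⇒ ω_n = 2.415 rad/s, and ζ = 4.6/(2ω_n) = 0.953.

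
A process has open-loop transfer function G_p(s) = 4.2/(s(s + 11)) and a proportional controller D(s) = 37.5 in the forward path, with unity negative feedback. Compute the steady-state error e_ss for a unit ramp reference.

0.0698

The loop has one pole at the origin (type 1). Velocity error constant K_v = lim_{s→0} s·D(s)G_p(s) = 37.5·4.2/11 = 14.32.
Steady-state error to a unit ramp: e_ss = 1/K_v = 0.0698.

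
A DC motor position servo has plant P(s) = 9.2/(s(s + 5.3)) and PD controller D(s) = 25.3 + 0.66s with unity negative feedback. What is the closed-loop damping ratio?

Forward path: (25.3 + 0.66s)·9.2/(s(s+5.3)). The closed-loop characteristic equation is s² + (5.3 + 9.2·0.66)s + 9.2·25.3 = 0.
That is s² + 11.37s + 232.8 = 0, so ω_n = 15.26 rad/s and ζ = 11.37/(2·15.26) = 0.3727.

ζ = 0.373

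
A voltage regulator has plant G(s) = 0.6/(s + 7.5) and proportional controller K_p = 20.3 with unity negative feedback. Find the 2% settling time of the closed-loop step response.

Closed-loop transfer function: T(s) = K_p·G(s)/(1 + K_p·G(s)) = 12.18/(s + 7.5 + 12.18) = 12.18/(s + 19.68).
Time constant τ = 1/19.68 = 0.05081 s, so the 2% settling time is about 4τ = 0.203 s.

T_s ≈ 0.203 s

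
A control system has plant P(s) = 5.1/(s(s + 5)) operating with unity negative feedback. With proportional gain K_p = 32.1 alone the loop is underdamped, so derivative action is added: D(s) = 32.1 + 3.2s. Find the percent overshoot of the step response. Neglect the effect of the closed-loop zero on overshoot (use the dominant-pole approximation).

Forward path: (32.1 + 3.2s)·5.1/(s(s+5)). The closed-loop characteristic equation is s² + (5 + 5.1·3.2)s + 5.1·32.1 = 0.
That is s² + 21.32s + 163.7 = 0, so ω_n = 12.79 rad/s and ζ = 21.32/(2·12.79) = 0.8331.
%OS = 100·exp(−πζ/√(1−ζ²)) = 0.88%.

0.88%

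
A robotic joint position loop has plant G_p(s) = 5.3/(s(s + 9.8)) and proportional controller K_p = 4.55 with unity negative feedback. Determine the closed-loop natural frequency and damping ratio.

ω_n = 4.91 rad/s, ζ = 0.998

The closed-loop denominator is s(s+9.8) + 4.55·5.3 = s² + 9.8s + 24.11.
So ω_n² = 24.11 ⇒ ω_n = 4.911 rad/s, and ζ = 9.8/(2ω_n) = 0.998.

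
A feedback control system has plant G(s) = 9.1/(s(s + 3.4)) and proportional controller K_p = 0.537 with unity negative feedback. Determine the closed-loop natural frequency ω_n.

1 + K_p·G(s) = 0 gives s² + 3.4s + 4.887 = 0.
Matching s² + 2ζω_n s + ω_n²: ω_n = √4.887 = 2.211 rad/s and 2ζω_n = 3.4, so ζ = 3.4/(2·2.211) = 0.769.

ω_n = 2.21 rad/s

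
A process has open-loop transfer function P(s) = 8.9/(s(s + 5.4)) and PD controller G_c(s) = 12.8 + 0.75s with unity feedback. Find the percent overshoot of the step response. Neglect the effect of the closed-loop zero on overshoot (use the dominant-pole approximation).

Forward path: (12.8 + 0.75s)·8.9/(s(s+5.4)). The closed-loop characteristic equation is s² + (5.4 + 8.9·0.75)s + 8.9·12.8 = 0.
That is s² + 12.08s + 113.9 = 0, so ω_n = 10.67 rad/s and ζ = 12.08/(2·10.67) = 0.5657.
%OS = 100·exp(−πζ/√(1−ζ²)) = 11.6%.

11.6%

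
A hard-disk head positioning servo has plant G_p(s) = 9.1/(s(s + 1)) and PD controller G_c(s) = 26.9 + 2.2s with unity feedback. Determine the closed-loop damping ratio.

ζ = 0.672

Forward path: (26.9 + 2.2s)·9.1/(s(s+1)). The closed-loop characteristic equation is s² + (1 + 9.1·2.2)s + 9.1·26.9 = 0.
That is s² + 21.02s + 244.8 = 0, so ω_n = 15.65 rad/s and ζ = 21.02/(2·15.65) = 0.6717.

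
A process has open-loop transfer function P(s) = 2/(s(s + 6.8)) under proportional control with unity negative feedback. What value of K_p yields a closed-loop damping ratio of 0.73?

Closed-loop characteristic equation: s² + 6.8s + K_p·2 = 0.
So ω_n = √(2K_p) and 2ζω_n = 6.8, giving ζ = 6.8/(2√(2K_p)).
Setting ζ = 0.73: √(2K_p) = 6.8/(2·0.73) = 4.658, so K_p = 21.69/2 = 10.8.

K_p = 10.8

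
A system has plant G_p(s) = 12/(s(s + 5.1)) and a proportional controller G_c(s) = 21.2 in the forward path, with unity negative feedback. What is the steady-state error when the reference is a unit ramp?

The loop has one pole at the origin (type 1). Velocity error constant K_v = lim_{s→0} s·G_c(s)G_p(s) = 21.2·12/5.1 = 49.88.
Steady-state error to a unit ramp: e_ss = 1/K_v = 0.02.

0.02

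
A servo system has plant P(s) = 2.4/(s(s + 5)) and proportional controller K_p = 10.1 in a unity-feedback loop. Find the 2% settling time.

The closed-loop denominator s² + 5s + 24.24 gives ω_n = √24.24 = 4.923 and ζ = 5/(2ω_n) = 0.5078.
2% settling time T_s ≈ 4/(ζω_n) = 4/2.5 = 1.6 s.

T_s ≈ 1.6 s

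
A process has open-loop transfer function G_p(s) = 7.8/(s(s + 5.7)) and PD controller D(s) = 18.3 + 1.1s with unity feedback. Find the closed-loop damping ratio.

Forward path: (18.3 + 1.1s)·7.8/(s(s+5.7)). The closed-loop characteristic equation is s² + (5.7 + 7.8·1.1)s + 7.8·18.3 = 0.
That is s² + 14.28s + 142.7 = 0, so ω_n = 11.95 rad/s and ζ = 14.28/(2·11.95) = 0.5976.

ζ = 0.598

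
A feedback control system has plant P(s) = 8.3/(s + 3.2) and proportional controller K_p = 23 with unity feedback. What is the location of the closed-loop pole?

s = -194.1

Closed-loop transfer function: T(s) = K_p·P(s)/(1 + K_p·P(s)) = 190.9/(s + 3.2 + 190.9) = 190.9/(s + 194.1).
The closed-loop pole is at s = −194.1.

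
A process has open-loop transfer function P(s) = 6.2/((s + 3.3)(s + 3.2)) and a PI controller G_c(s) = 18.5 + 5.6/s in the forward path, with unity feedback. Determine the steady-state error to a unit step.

0

The open loop G_c(s)P(s) has a pole at the origin (type 1), so the static position error constant is infinite and e_ss = 1/(1+∞) = 0.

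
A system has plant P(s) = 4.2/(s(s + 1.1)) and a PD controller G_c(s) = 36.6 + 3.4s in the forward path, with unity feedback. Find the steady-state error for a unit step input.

0

The open loop G_c(s)P(s) has a pole at the origin (type 1), so the static position error constant is infinite and e_ss = 1/(1+∞) = 0.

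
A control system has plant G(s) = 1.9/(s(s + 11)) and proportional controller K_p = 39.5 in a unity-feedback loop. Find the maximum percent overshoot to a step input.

7.57%

Closed-loop characteristic equation: s² + 11s + 75.05 = 0, so ω_n = 8.663 rad/s and ζ = 11/(2·8.663) = 0.6349.
%OS = 100·exp(−πζ/√(1−ζ²)) = 100·exp(−π·0.6349/√0.5969) = 7.57%.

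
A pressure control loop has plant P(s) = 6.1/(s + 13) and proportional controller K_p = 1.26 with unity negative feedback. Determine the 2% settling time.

T_s ≈ 0.193 s

Closed-loop transfer function: T(s) = K_p·P(s)/(1 + K_p·P(s)) = 7.686/(s + 13 + 7.686) = 7.686/(s + 20.69).
Time constant τ = 1/20.69 = 0.04834 s, so the 2% settling time is about 4τ = 0.193 s.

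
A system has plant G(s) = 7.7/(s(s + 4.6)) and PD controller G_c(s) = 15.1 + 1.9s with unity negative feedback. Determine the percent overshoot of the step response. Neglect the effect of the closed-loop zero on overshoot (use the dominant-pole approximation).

Forward path: (15.1 + 1.9s)·7.7/(s(s+4.6)). The closed-loop characteristic equation is s² + (4.6 + 7.7·1.9)s + 7.7·15.1 = 0.
That is s² + 19.23s + 116.3 = 0, so ω_n = 10.78 rad/s and ζ = 19.23/(2·10.78) = 0.8917.
%OS = 100·exp(−πζ/√(1−ζ²)) = 0.205%.

0.205%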